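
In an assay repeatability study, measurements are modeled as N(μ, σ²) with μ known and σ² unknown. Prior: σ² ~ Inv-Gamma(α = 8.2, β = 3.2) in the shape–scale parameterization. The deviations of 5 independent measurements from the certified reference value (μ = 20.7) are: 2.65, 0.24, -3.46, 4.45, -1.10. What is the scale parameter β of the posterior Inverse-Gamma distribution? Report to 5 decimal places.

23.23210

With known mean μ and an Inverse-Gamma(α, β) prior on σ², the Normal likelihood is conjugate: posterior is Inv-Gamma(α + n/2, β + Σ(xᵢ−μ)²/2).
Σ(xᵢ−μ)² = (2.65)² + (0.24)² + (-3.46)² + (4.45)² + (-1.10)² = 40.0642.
Posterior: Inv-Gamma(8.2 + 5/2, 3.2 + 40.0642/2) = Inv-Gamma(10.70, 23.23210).
Posterior β = 23.23210.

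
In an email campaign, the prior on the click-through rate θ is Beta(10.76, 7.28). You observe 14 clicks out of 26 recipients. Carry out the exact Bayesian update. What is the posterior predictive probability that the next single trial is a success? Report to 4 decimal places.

The Beta prior is conjugate to a Binomial/Bernoulli likelihood; the update adds successes to α and failures to β.
Posterior: Beta(α+k, β+n−k) = Beta(10.76+14, 7.28+12) = Beta(24.76, 19.28).
For a single future Bernoulli trial, P(success | data) = α/(α+β) = 0.5622.

0.5622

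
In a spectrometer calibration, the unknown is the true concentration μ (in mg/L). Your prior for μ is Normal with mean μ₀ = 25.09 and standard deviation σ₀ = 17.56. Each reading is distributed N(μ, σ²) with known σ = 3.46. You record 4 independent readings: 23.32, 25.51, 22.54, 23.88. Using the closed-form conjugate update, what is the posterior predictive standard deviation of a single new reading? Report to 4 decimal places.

For Normal data with known variance σ², a Normal(μ₀, σ₀²) prior on μ is conjugate. Posterior precision = 1/σ₀² + n/σ²; posterior mean is the precision-weighted average of μ₀ and x̄.
σ₀² = 17.56² = 308.3536, σ² = 3.46² = 11.9716; σ² + n·σ₀² = 11.9716 + 4·308.3536 = 1245.386.
Posterior precision = 1/σ₀² + n/σ² = 1/308.3536 + 4/11.9716 = (σ² + n·σ₀²)/(σ₀²σ²) = 1245.386/(308.3536·11.9716); posterior variance σₙ² = σ₀²σ²/(σ² + n·σ₀²) = 308.3536·11.9716/1245.386 = 2.964130.
Predictive variance for one new observation = σₙ² + σ² = 308.3536·11.9716/1245.386 + 11.9716 = σ²·(σ₀² + 1245.386)/1245.386 = 11.9716·1553.7396/1245.386 = 14.935730; SD = √(11.9716·1553.7396/1245.386) = 3.8647.

3.8647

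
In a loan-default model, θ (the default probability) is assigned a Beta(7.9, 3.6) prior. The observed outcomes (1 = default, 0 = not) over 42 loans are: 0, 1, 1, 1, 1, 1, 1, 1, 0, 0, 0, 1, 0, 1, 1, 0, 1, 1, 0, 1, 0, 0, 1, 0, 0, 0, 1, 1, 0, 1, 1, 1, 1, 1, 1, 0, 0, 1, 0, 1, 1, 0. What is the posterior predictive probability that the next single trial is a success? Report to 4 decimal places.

0.6150

The Beta prior is conjugate to a Binomial/Bernoulli likelihood; the update adds successes to α and failures to β.
Posterior: Beta(α+k, β+n−k) = Beta(7.9+25, 3.6+17) = Beta(32.9, 20.6).
For a single future Bernoulli trial, P(success | data) = α/(α+β) = 0.6150.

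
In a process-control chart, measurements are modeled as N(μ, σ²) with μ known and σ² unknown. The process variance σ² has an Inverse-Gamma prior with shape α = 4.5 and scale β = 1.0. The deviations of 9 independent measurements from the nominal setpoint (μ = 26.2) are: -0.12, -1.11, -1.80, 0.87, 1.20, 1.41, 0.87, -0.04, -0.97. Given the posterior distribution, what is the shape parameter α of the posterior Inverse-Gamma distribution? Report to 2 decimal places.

9.00

With known mean μ and an Inverse-Gamma(α, β) prior on σ², the Normal likelihood is conjugate: posterior is Inv-Gamma(α + n/2, β + Σ(xᵢ−μ)²/2).
Σ(xᵢ−μ)² = (-0.12)² + (-1.11)² + (-1.80)² + (0.87)² + (1.20)² + (1.41)² + (0.87)² + (-0.04)² + (-0.97)² = 10.3709.
Posterior: Inv-Gamma(4.5 + 9/2, 1.0 + 10.3709/2) = Inv-Gamma(9.00, 6.18545).
Posterior α = 9.00.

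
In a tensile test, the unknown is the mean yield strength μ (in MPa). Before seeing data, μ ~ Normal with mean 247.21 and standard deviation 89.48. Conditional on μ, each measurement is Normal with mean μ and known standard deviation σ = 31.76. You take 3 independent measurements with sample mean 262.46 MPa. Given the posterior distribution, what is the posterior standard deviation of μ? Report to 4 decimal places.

17.9633

For Normal data with known variance σ², a Normal(μ₀, σ₀²) prior on μ is conjugate. Posterior precision = 1/σ₀² + n/σ²; posterior mean is the precision-weighted average of μ₀ and x̄.
σ₀² = 89.48² = 8006.6704, σ² = 31.76² = 1008.6976; σ² + n·σ₀² = 1008.6976 + 3·8006.6704 = 25028.7088.
Posterior precision = 1/σ₀² + n/σ² = 1/8006.6704 + 3/1008.6976 = (σ² + n·σ₀²)/(σ₀²σ²) = 25028.7088/(8006.6704·1008.6976); posterior variance σₙ² = σ₀²σ²/(σ² + n·σ₀²) = 8006.6704·1008.6976/25028.7088 = 322.681816.
Posterior SD = √σₙ² = √(8006.6704·1008.6976/25028.7088) = 17.9633.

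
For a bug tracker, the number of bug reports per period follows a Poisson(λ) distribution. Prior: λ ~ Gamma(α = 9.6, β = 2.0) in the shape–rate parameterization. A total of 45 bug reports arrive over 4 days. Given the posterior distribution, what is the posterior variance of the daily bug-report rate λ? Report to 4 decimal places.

With a Gamma(shape α, rate β) prior, the Poisson likelihood is conjugate: the posterior is Gamma(α + ΣXᵢ, β + n).
Posterior: Gamma(α+S, β+n) = Gamma(9.6+45, 2.0+4) = Gamma(54.6, 6.0).
Var = α/β² = 54.6/6.0² = 1.5167.

1.5167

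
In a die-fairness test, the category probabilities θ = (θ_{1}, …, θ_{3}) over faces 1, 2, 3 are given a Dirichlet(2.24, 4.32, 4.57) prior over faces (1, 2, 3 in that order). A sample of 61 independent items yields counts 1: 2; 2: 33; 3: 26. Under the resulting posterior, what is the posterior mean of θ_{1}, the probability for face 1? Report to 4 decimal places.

The Dirichlet prior is conjugate to the Multinomial likelihood: each posterior αⱼ = prior αⱼ + observed count nⱼ.
Posterior concentration: (4.24, 37.32, 30.57), total = 72.13.
E[θ_{1}|data] = α_{1}/Σα = 4.24/72.13 = 0.0588.

0.0588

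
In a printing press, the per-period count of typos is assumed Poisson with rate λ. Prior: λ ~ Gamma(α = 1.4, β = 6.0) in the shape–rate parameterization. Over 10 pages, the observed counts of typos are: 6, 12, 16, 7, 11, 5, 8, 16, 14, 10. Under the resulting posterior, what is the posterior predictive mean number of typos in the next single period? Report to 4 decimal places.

With a Gamma(shape α, rate β) prior, the Poisson likelihood is conjugate: the posterior is Gamma(α + ΣXᵢ, β + n).
Sum of counts S = 105 over n = 10 pages.
Posterior: Gamma(α+S, β+n) = Gamma(1.4+105, 6.0+10) = Gamma(106.4, 16.0).
The predictive distribution for one future period is NegBinom with mean α/β = 6.6500.

6.6500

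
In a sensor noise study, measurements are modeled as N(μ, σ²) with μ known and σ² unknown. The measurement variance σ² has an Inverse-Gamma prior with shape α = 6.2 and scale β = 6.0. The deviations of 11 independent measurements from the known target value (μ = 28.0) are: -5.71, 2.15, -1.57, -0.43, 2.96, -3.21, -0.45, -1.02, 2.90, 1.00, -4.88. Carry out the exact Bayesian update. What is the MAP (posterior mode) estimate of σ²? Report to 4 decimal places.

With known mean μ and an Inverse-Gamma(α, β) prior on σ², the Normal likelihood is conjugate: posterior is Inv-Gamma(α + n/2, β + Σ(xᵢ−μ)²/2).
Σ(xᵢ−μ)² = (-5.71)² + (2.15)² + (-1.57)² + (-0.43)² + (2.96)² + (-3.21)² + (-0.45)² + (-1.02)² + (2.90)² + (1.00)² + (-4.88)² = 93.4094.
Posterior: Inv-Gamma(6.2 + 11/2, 6.0 + 93.4094/2) = Inv-Gamma(11.70, 52.70470).
Mode = β/(α+1) = 52.70470/12.70 = 4.1500.

4.1500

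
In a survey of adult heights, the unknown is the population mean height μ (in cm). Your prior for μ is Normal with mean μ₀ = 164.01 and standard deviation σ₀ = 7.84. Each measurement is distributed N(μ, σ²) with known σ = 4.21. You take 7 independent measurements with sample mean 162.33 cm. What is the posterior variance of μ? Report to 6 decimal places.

2.431837

For Normal data with known variance σ², a Normal(μ₀, σ₀²) prior on μ is conjugate. Posterior precision = 1/σ₀² + n/σ²; posterior mean is the precision-weighted average of μ₀ and x̄.
σ₀² = 7.84² = 61.4656, σ² = 4.21² = 17.7241; σ² + n·σ₀² = 17.7241 + 7·61.4656 = 447.9833.
Posterior precision = 1/σ₀² + n/σ² = 1/61.4656 + 7/17.7241 = (σ² + n·σ₀²)/(σ₀²σ²) = 447.9833/(61.4656·17.7241); posterior variance σₙ² = σ₀²σ²/(σ² + n·σ₀²) = 61.4656·17.7241/447.9833 = 2.431837.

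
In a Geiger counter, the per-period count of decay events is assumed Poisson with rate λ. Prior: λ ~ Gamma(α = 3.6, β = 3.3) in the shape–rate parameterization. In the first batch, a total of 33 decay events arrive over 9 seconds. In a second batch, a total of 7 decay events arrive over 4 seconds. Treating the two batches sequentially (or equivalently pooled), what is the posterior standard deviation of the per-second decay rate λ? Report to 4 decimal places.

With a Gamma(shape α, rate β) prior, the Poisson likelihood is conjugate: the posterior is Gamma(α + ΣXᵢ, β + n).
After batch 1: Gamma(α+S, β+n) = Gamma(3.6+33, 3.3+9) = Gamma(36.6, 12.3).
After batch 2: Gamma(α+S, β+n) = Gamma(36.6+7, 12.3+4) = Gamma(43.6, 16.3).
SD = √α/β = √43.6/16.3 = 0.4051.

0.4051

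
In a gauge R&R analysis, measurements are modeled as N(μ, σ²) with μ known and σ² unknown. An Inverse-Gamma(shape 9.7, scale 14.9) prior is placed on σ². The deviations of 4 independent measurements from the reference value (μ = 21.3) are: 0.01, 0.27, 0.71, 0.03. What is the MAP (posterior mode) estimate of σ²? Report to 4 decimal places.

With known mean μ and an Inverse-Gamma(α, β) prior on σ², the Normal likelihood is conjugate: posterior is Inv-Gamma(α + n/2, β + Σ(xᵢ−μ)²/2).
Σ(xᵢ−μ)² = (0.01)² + (0.27)² + (0.71)² + (0.03)² = 0.5780.
Posterior: Inv-Gamma(9.7 + 4/2, 14.9 + 0.5780/2) = Inv-Gamma(11.70, 15.18900).
Mode = β/(α+1) = 15.18900/12.70 = 1.1960.

1.1960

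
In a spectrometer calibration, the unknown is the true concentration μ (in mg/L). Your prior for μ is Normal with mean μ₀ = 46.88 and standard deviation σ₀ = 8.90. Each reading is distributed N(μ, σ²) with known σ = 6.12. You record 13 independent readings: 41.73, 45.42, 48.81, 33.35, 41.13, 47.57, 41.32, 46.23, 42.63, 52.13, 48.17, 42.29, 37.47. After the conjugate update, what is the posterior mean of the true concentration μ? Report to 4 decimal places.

For Normal data with known variance σ², a Normal(μ₀, σ₀²) prior on μ is conjugate. Posterior precision = 1/σ₀² + n/σ²; posterior mean is the precision-weighted average of μ₀ and x̄.
Σxᵢ = 41.73 + 45.42 + 48.81 + 33.35 + 41.13 + 47.57 + 41.32 + 46.23 + 42.63 + 52.13 + 48.17 + 42.29 + 37.47 = 568.25, so n·x̄ = 568.25.
σ₀² = 8.90² = 79.21, σ² = 6.12² = 37.4544; σ² + n·σ₀² = 37.4544 + 13·79.21 = 1067.1844.
Posterior mean = (μ₀/σ₀² + n·x̄/σ²)/(1/σ₀² + n/σ²) = (σ²·μ₀ + σ₀²·n·x̄)/(σ² + n·σ₀²) = (37.4544·46.88 + 79.21·568.25)/1067.1844 = 46766.944772/1067.1844 = 43.8227.

43.8227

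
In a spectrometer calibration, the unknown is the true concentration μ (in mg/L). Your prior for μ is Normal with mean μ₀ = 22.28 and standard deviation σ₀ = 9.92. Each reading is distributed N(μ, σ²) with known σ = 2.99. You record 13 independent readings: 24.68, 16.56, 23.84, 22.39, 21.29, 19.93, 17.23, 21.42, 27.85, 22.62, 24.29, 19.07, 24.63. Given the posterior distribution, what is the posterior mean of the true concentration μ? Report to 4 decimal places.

For Normal data with known variance σ², a Normal(μ₀, σ₀²) prior on μ is conjugate. Posterior precision = 1/σ₀² + n/σ²; posterior mean is the precision-weighted average of μ₀ and x̄.
Σxᵢ = 24.68 + 16.56 + 23.84 + 22.39 + 21.29 + 19.93 + 17.23 + 21.42 + 27.85 + 22.62 + 24.29 + 19.07 + 24.63 = 285.8, so n·x̄ = 285.8.
σ₀² = 9.92² = 98.4064, σ² = 2.99² = 8.9401; σ² + n·σ₀² = 8.9401 + 13·98.4064 = 1288.2233.
Posterior mean = (μ₀/σ₀² + n·x̄/σ²)/(1/σ₀² + n/σ²) = (σ²·μ₀ + σ₀²·n·x̄)/(σ² + n·σ₀²) = (8.9401·22.28 + 98.4064·285.8)/1288.2233 = 28323.734548/1288.2233 = 21.9867.

21.9867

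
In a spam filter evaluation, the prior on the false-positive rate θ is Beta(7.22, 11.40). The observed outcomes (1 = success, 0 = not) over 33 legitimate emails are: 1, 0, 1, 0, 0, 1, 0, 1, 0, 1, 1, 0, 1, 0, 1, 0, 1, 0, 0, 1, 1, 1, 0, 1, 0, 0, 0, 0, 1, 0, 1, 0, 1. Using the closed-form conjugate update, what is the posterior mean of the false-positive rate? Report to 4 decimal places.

The Beta prior is conjugate to a Binomial/Bernoulli likelihood; the update adds successes to α and failures to β.
Posterior: Beta(α+k, β+n−k) = Beta(7.22+16, 11.40+17) = Beta(23.22, 28.40).
Posterior mean = α/(α+β) = 23.22/51.62 = 0.4498.

0.4498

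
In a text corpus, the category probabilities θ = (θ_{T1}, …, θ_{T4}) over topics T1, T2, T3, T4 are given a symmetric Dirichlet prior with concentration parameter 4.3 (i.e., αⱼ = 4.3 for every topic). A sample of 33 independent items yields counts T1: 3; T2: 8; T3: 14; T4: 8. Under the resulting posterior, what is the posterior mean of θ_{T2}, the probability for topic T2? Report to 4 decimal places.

The Dirichlet prior is conjugate to the Multinomial likelihood: each posterior αⱼ = prior αⱼ + observed count nⱼ.
Posterior concentration: (7.3, 12.3, 18.3, 12.3), total = 50.2.
E[θ_{T2}|data] = α_{T2}/Σα = 12.3/50.2 = 0.2450.

0.2450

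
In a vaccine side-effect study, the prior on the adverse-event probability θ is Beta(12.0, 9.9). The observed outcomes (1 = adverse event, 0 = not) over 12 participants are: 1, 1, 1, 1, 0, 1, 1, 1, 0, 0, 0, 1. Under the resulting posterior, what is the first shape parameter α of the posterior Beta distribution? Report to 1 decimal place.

The Beta prior is conjugate to a Binomial/Bernoulli likelihood; the update adds successes to α and failures to β.
Posterior: Beta(α+k, β+n−k) = Beta(12.0+8, 9.9+4) = Beta(20.0, 13.9).
Posterior α = 20.0.

20.0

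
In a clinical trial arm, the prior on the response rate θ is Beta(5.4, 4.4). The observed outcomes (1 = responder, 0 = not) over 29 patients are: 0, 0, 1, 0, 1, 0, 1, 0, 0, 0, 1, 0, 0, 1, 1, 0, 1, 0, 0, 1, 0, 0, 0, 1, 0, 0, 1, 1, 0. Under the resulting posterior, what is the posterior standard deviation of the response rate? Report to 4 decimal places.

0.0783

The Beta prior is conjugate to a Binomial/Bernoulli likelihood; the update adds successes to α and failures to β.
Posterior: Beta(α+k, β+n−k) = Beta(5.4+11, 4.4+18) = Beta(16.4, 22.4).
Var = αβ/((α+β)²(α+β+1)) = 16.4·22.4/(38.8²·39.8) = 0.00613120; SD = √0.00613120 = 0.0783.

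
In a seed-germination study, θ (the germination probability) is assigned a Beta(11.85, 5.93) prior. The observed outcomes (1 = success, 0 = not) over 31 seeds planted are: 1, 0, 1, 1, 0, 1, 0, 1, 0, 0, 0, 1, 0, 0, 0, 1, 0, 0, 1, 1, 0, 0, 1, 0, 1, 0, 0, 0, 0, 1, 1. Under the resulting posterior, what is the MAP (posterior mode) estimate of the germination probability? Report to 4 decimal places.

The Beta prior is conjugate to a Binomial/Bernoulli likelihood; the update adds successes to α and failures to β.
Posterior: Beta(α+k, β+n−k) = Beta(11.85+13, 5.93+18) = Beta(24.85, 23.93).
Mode of Beta(a,b) for a,b>1 is (a−1)/(a+b−2) = 23.85/46.78 = 0.5098.

0.5098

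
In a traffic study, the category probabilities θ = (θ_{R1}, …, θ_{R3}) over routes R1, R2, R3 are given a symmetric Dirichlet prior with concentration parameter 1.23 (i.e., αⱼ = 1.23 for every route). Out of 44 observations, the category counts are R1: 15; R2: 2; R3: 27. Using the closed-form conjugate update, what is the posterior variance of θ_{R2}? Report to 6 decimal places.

0.001297

The Dirichlet prior is conjugate to the Multinomial likelihood: each posterior αⱼ = prior αⱼ + observed count nⱼ.
Posterior concentration: (16.23, 3.23, 28.23), total = 47.69.
Var[θ_j] = α_j(Σα−α_j)/((Σα)²(Σα+1)) = 3.23·44.46/(47.69²·48.69) = 0.001297.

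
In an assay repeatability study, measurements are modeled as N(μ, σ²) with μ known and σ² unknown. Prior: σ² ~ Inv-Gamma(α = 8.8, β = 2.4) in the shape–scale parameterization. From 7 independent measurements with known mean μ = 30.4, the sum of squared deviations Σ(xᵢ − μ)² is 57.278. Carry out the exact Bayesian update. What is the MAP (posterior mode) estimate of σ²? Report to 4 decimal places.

With known mean μ and an Inverse-Gamma(α, β) prior on σ², the Normal likelihood is conjugate: posterior is Inv-Gamma(α + n/2, β + Σ(xᵢ−μ)²/2).
Posterior: Inv-Gamma(8.8 + 7/2, 2.4 + 57.278/2) = Inv-Gamma(12.30, 31.0390).
Mode = β/(α+1) = 31.0390/13.30 = 2.3338.

2.3338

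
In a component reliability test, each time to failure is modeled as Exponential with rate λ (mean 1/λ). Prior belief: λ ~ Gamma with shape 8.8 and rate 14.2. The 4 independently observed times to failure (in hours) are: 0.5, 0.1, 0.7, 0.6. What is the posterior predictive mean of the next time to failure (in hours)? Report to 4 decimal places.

1.3644

With a Gamma(shape α, rate β) prior on the exponential rate λ, the posterior after n observations with total T = Σxᵢ is Gamma(α+n, β+T).
Sum of observations T = 1.9 hours; n = 4.
Posterior: Gamma(8.8+4, 14.2+1.9) = Gamma(12.8, 16.1).
The predictive distribution for the next observation is Lomax; its mean is β/(α−1) = 16.1/11.8 = 1.3644.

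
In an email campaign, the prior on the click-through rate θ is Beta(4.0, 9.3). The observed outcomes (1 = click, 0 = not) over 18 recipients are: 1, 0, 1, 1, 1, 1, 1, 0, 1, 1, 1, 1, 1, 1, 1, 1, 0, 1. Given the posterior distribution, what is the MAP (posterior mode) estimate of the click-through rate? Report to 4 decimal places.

The Beta prior is conjugate to a Binomial/Bernoulli likelihood; the update adds successes to α and failures to β.
Posterior: Beta(α+k, β+n−k) = Beta(4.0+15, 9.3+3) = Beta(19.0, 12.3).
Mode of Beta(a,b) for a,b>1 is (a−1)/(a+b−2) = 18.0/29.3 = 0.6143.

0.6143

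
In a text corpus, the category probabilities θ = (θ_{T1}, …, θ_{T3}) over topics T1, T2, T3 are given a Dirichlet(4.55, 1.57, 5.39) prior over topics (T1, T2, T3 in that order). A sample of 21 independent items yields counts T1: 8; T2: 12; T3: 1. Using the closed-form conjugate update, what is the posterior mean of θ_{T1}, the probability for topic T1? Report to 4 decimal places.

0.3860

The Dirichlet prior is conjugate to the Multinomial likelihood: each posterior αⱼ = prior αⱼ + observed count nⱼ.
Posterior concentration: (12.55, 13.57, 6.39), total = 32.51.
E[θ_{T1}|data] = α_{T1}/Σα = 12.55/32.51 = 0.3860.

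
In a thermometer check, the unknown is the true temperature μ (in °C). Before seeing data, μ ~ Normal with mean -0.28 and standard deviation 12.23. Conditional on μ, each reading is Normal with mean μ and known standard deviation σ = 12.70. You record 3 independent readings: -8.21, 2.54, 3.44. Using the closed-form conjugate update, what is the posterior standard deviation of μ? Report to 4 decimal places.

For Normal data with known variance σ², a Normal(μ₀, σ₀²) prior on μ is conjugate. Posterior precision = 1/σ₀² + n/σ²; posterior mean is the precision-weighted average of μ₀ and x̄.
σ₀² = 12.23² = 149.5729, σ² = 12.70² = 161.29; σ² + n·σ₀² = 161.29 + 3·149.5729 = 610.0087.
Posterior precision = 1/σ₀² + n/σ² = 1/149.5729 + 3/161.29 = (σ² + n·σ₀²)/(σ₀²σ²) = 610.0087/(149.5729·161.29); posterior variance σₙ² = σ₀²σ²/(σ² + n·σ₀²) = 149.5729·161.29/610.0087 = 39.547982.
Posterior SD = √σₙ² = √(149.5729·161.29/610.0087) = 6.2887.

6.2887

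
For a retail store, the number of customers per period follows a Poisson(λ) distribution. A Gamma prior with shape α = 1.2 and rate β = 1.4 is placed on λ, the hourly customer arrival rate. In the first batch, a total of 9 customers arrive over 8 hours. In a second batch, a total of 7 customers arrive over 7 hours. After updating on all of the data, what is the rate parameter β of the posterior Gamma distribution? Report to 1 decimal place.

With a Gamma(shape α, rate β) prior, the Poisson likelihood is conjugate: the posterior is Gamma(α + ΣXᵢ, β + n).
After batch 1: Gamma(α+S, β+n) = Gamma(1.2+9, 1.4+8) = Gamma(10.2, 9.4).
After batch 2: Gamma(α+S, β+n) = Gamma(10.2+7, 9.4+7) = Gamma(17.2, 16.4).
Posterior β = 16.4.

16.4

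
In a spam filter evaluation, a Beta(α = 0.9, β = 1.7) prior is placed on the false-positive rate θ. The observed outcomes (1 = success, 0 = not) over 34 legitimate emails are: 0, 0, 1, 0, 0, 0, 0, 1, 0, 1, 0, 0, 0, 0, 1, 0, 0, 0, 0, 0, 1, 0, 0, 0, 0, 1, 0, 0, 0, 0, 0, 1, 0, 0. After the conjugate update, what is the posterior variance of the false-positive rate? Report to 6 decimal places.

0.004502

The Beta prior is conjugate to a Binomial/Bernoulli likelihood; the update adds successes to α and failures to β.
Posterior: Beta(α+k, β+n−k) = Beta(0.9+7, 1.7+27) = Beta(7.9, 28.7).
Var = αβ/((α+β)²(α+β+1)) = 7.9·28.7/(36.6²·37.6) = 0.004502.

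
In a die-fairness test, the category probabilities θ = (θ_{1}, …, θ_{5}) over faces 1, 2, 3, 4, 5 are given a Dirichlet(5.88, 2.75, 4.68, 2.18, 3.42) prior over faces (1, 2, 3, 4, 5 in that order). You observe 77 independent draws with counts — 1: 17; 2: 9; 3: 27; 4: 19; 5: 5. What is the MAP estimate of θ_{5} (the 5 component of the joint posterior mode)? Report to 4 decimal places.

The Dirichlet prior is conjugate to the Multinomial likelihood: each posterior αⱼ = prior αⱼ + observed count nⱼ.
Posterior concentration: (22.88, 11.75, 31.68, 21.18, 8.42), total = 95.91.
Joint mode component: (α_{5}−1)/(Σα−K) = 7.42/90.91 = 0.0816.

0.0816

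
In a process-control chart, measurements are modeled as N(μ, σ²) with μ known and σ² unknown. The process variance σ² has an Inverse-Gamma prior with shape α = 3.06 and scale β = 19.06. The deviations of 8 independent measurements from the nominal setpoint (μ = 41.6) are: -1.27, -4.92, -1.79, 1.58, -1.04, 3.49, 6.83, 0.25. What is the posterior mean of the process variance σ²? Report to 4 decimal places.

10.6941

With known mean μ and an Inverse-Gamma(α, β) prior on σ², the Normal likelihood is conjugate: posterior is Inv-Gamma(α + n/2, β + Σ(xᵢ−μ)²/2).
Σ(xᵢ−μ)² = (-1.27)² + (-4.92)² + (-1.79)² + (1.58)² + (-1.04)² + (3.49)² + (6.83)² + (0.25)² = 91.4929.
Posterior: Inv-Gamma(3.06 + 8/2, 19.06 + 91.4929/2) = Inv-Gamma(7.06, 64.80645).
E[σ²|data] = β/(α−1) = 64.80645/6.06 = 10.6941.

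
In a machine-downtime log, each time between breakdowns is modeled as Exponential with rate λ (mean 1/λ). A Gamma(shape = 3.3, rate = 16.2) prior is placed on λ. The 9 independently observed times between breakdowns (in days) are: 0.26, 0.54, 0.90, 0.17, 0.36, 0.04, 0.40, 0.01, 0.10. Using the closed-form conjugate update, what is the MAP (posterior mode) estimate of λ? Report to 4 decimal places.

0.5954

With a Gamma(shape α, rate β) prior on the exponential rate λ, the posterior after n observations with total T = Σxᵢ is Gamma(α+n, β+T).
Sum of observations T = 2.78 days; n = 9.
Posterior: Gamma(3.3+9, 16.2+2.78) = Gamma(12.3, 18.98).
Mode = (α−1)/β = 0.5954.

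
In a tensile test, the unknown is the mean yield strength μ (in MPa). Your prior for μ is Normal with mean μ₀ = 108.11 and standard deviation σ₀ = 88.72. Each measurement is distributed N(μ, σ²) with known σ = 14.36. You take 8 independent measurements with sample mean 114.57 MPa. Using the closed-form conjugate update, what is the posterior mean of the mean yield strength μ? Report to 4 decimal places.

For Normal data with known variance σ², a Normal(μ₀, σ₀²) prior on μ is conjugate. Posterior precision = 1/σ₀² + n/σ²; posterior mean is the precision-weighted average of μ₀ and x̄.
n·x̄ = 8·114.57 = 916.56.
σ₀² = 88.72² = 7871.2384, σ² = 14.36² = 206.2096; σ² + n·σ₀² = 206.2096 + 8·7871.2384 = 63176.1168.
Posterior mean = (μ₀/σ₀² + n·x̄/σ²)/(1/σ₀² + n/σ²) = (σ²·μ₀ + σ₀²·n·x̄)/(σ² + n·σ₀²) = (206.2096·108.11 + 7871.2384·916.56)/63176.1168 = 7236755.58776/63176.1168 = 114.5489.

114.5489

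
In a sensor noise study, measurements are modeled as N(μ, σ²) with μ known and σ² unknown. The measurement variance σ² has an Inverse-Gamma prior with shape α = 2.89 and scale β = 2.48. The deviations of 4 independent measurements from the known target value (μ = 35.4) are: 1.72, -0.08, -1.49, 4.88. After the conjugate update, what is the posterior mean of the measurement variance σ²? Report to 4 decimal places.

With known mean μ and an Inverse-Gamma(α, β) prior on σ², the Normal likelihood is conjugate: posterior is Inv-Gamma(α + n/2, β + Σ(xᵢ−μ)²/2).
Σ(xᵢ−μ)² = (1.72)² + (-0.08)² + (-1.49)² + (4.88)² = 28.9993.
Posterior: Inv-Gamma(2.89 + 4/2, 2.48 + 28.9993/2) = Inv-Gamma(4.89, 16.97965).
E[σ²|data] = β/(α−1) = 16.97965/3.89 = 4.3649.

4.3649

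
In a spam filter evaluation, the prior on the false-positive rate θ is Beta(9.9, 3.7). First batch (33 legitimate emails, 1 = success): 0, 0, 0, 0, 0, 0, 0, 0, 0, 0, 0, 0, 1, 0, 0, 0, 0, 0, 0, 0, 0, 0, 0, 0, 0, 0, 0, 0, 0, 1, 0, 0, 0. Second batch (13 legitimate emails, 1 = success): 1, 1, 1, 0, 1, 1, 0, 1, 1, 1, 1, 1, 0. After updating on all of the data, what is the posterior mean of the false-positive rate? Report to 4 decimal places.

The Beta prior is conjugate to a Binomial/Bernoulli likelihood; the update adds successes to α and failures to β.
After batch 1: Beta(9.9+2, 3.7+31) = Beta(11.9, 34.7).
After batch 2: Beta(11.9+10, 34.7+3) = Beta(21.9, 37.7).
Posterior mean = α/(α+β) = 21.9/59.6 = 0.3674.

0.3674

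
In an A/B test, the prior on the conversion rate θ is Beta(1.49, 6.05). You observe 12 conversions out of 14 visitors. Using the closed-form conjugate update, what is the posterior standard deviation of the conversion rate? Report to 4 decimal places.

The Beta prior is conjugate to a Binomial/Bernoulli likelihood; the update adds successes to α and failures to β.
Posterior: Beta(α+k, β+n−k) = Beta(1.49+12, 6.05+2) = Beta(13.49, 8.05).
Var = αβ/((α+β)²(α+β+1)) = 13.49·8.05/(21.54²·22.54) = 0.01038395; SD = √0.01038395 = 0.1019.

0.1019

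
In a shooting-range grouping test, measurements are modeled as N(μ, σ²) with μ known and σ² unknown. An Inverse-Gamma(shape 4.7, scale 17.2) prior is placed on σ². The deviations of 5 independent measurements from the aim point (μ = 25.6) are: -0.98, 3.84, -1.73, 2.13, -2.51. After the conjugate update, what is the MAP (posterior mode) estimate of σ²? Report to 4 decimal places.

3.8985

With known mean μ and an Inverse-Gamma(α, β) prior on σ², the Normal likelihood is conjugate: posterior is Inv-Gamma(α + n/2, β + Σ(xᵢ−μ)²/2).
Σ(xᵢ−μ)² = (-0.98)² + (3.84)² + (-1.73)² + (2.13)² + (-2.51)² = 29.5359.
Posterior: Inv-Gamma(4.7 + 5/2, 17.2 + 29.5359/2) = Inv-Gamma(7.20, 31.96795).
Mode = β/(α+1) = 31.96795/8.20 = 3.8985.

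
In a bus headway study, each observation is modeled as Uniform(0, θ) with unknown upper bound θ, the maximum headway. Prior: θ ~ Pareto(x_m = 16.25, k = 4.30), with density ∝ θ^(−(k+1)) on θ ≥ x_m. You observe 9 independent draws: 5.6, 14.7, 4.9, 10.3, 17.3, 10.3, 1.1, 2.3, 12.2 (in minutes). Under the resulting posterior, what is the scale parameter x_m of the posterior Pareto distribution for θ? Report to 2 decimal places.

A Pareto(scale x_m, shape k) prior on the upper bound θ of Uniform(0, θ) is conjugate: posterior is Pareto(max(x_m, max xᵢ), k + n).
Sample maximum = 17.3; prior scale x_m = 16.25 → posterior scale = max = 17.30.
Posterior shape = 4.30 + 9 = 13.30.
Posterior scale x_m = 17.30.

17.30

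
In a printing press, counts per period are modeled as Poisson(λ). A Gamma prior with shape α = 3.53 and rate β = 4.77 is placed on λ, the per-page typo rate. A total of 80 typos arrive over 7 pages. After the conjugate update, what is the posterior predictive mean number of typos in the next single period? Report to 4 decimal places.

7.0969

With a Gamma(shape α, rate β) prior, the Poisson likelihood is conjugate: the posterior is Gamma(α + ΣXᵢ, β + n).
Posterior: Gamma(α+S, β+n) = Gamma(3.53+80, 4.77+7) = Gamma(83.53, 11.77).
The predictive distribution for one future period is NegBinom with mean α/β = 7.0969.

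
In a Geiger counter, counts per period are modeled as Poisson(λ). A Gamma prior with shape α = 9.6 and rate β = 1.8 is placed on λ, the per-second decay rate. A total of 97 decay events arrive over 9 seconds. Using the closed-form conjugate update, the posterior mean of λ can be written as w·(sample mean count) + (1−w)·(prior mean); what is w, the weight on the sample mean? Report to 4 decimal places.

0.8333

With a Gamma(shape α, rate β) prior, the Poisson likelihood is conjugate: the posterior is Gamma(α + ΣXᵢ, β + n).
Posterior mean = (α₀+S)/(β₀+n) = [n/(β₀+n)]·(S/n) + [β₀/(β₀+n)]·(α₀/β₀), so only n and β₀ enter the weight.
Weight on data w = n/(β₀+n) = 9/(1.8+9) = 9/10.8 = 0.8333.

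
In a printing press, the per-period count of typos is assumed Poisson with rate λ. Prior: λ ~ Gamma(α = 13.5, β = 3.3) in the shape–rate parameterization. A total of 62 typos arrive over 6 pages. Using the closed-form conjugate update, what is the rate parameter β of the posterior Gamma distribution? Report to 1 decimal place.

With a Gamma(shape α, rate β) prior, the Poisson likelihood is conjugate: the posterior is Gamma(α + ΣXᵢ, β + n).
Posterior: Gamma(α+S, β+n) = Gamma(13.5+62, 3.3+6) = Gamma(75.5, 9.3).
Posterior β = 9.3.

9.3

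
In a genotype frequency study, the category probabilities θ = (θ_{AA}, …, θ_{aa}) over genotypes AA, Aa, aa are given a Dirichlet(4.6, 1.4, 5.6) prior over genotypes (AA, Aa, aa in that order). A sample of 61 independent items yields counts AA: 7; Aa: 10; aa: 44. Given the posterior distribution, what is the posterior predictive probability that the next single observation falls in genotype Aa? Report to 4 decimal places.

0.1570

The Dirichlet prior is conjugate to the Multinomial likelihood: each posterior αⱼ = prior αⱼ + observed count nⱼ.
Posterior concentration: (11.6, 11.4, 49.6), total = 72.6.
P(next = Aa | data) = α_{Aa}/Σα = 0.1570.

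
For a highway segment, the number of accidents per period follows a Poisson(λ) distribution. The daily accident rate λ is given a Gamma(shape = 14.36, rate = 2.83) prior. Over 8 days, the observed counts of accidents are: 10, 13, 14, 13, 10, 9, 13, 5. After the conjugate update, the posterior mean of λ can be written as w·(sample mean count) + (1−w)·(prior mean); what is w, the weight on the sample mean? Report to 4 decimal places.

0.7387

With a Gamma(shape α, rate β) prior, the Poisson likelihood is conjugate: the posterior is Gamma(α + ΣXᵢ, β + n).
Posterior mean = (α₀+S)/(β₀+n) = [n/(β₀+n)]·(S/n) + [β₀/(β₀+n)]·(α₀/β₀), so only n and β₀ enter the weight.
Weight on data w = n/(β₀+n) = 8/(2.83+8) = 8/10.83 = 0.7387.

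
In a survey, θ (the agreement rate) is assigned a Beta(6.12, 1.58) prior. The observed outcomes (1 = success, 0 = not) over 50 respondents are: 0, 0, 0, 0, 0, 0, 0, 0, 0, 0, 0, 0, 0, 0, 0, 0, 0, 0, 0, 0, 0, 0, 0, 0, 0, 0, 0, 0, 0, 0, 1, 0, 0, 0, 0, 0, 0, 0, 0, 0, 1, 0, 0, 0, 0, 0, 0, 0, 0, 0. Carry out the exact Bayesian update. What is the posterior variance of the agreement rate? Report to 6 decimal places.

The Beta prior is conjugate to a Binomial/Bernoulli likelihood; the update adds successes to α and failures to β.
Posterior: Beta(α+k, β+n−k) = Beta(6.12+2, 1.58+48) = Beta(8.12, 49.58).
Var = αβ/((α+β)²(α+β+1)) = 8.12·49.58/(57.70²·58.70) = 0.002060.

0.002060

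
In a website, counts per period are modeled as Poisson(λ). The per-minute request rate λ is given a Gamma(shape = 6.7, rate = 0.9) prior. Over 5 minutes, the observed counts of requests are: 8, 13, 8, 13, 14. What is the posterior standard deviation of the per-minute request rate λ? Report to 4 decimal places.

1.3421

With a Gamma(shape α, rate β) prior, the Poisson likelihood is conjugate: the posterior is Gamma(α + ΣXᵢ, β + n).
Sum of counts S = 56 over n = 5 minutes.
Posterior: Gamma(α+S, β+n) = Gamma(6.7+56, 0.9+5) = Gamma(62.7, 5.9).
SD = √α/β = √62.7/5.9 = 1.3421.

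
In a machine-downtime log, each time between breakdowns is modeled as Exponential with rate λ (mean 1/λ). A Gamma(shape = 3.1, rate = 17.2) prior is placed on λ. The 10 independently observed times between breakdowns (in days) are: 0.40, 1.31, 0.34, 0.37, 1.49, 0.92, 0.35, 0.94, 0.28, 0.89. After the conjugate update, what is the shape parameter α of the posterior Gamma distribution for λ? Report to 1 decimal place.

With a Gamma(shape α, rate β) prior on the exponential rate λ, the posterior after n observations with total T = Σxᵢ is Gamma(α+n, β+T).
Sum of observations T = 7.29 days; n = 10.
Posterior: Gamma(3.1+10, 17.2+7.29) = Gamma(13.1, 24.49).
Posterior α = 13.1.

13.1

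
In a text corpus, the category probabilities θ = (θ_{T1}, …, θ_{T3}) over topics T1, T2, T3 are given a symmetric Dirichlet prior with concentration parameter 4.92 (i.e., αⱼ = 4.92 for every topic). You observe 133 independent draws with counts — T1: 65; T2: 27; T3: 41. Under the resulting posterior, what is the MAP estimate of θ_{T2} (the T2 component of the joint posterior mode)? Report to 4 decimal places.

0.2136

The Dirichlet prior is conjugate to the Multinomial likelihood: each posterior αⱼ = prior αⱼ + observed count nⱼ.
Posterior concentration: (69.92, 31.92, 45.92), total = 147.76.
Joint mode component: (α_{T2}−1)/(Σα−K) = 30.92/144.76 = 0.2136.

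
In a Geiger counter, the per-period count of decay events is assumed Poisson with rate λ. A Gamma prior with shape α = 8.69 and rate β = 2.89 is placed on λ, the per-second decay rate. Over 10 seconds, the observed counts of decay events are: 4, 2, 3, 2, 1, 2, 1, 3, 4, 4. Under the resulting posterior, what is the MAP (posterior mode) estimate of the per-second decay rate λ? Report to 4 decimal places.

With a Gamma(shape α, rate β) prior, the Poisson likelihood is conjugate: the posterior is Gamma(α + ΣXᵢ, β + n).
Sum of counts S = 26 over n = 10 seconds.
Posterior: Gamma(α+S, β+n) = Gamma(8.69+26, 2.89+10) = Gamma(34.69, 12.89).
Mode of Gamma(α,β) for α≥1 is (α−1)/β = 33.69/12.89 = 2.6137.

2.6137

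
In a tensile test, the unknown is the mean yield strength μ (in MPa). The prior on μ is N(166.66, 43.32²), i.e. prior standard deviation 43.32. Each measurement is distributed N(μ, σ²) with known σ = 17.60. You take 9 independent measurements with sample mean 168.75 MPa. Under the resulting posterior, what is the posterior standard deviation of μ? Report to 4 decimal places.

5.8136

For Normal data with known variance σ², a Normal(μ₀, σ₀²) prior on μ is conjugate. Posterior precision = 1/σ₀² + n/σ²; posterior mean is the precision-weighted average of μ₀ and x̄.
σ₀² = 43.32² = 1876.6224, σ² = 17.60² = 309.76; σ² + n·σ₀² = 309.76 + 9·1876.6224 = 17199.3616.
Posterior precision = 1/σ₀² + n/σ² = 1/1876.6224 + 9/309.76 = (σ² + n·σ₀²)/(σ₀²σ²) = 17199.3616/(1876.6224·309.76); posterior variance σₙ² = σ₀²σ²/(σ² + n·σ₀²) = 1876.6224·309.76/17199.3616 = 33.797915.
Posterior SD = √σₙ² = √(1876.6224·309.76/17199.3616) = 5.8136.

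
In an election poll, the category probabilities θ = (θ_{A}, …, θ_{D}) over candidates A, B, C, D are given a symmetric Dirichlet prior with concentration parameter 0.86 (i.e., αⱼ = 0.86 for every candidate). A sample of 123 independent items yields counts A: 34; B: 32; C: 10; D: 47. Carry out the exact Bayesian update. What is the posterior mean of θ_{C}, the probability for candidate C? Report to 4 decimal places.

The Dirichlet prior is conjugate to the Multinomial likelihood: each posterior αⱼ = prior αⱼ + observed count nⱼ.
Posterior concentration: (34.86, 32.86, 10.86, 47.86), total = 126.44.
E[θ_{C}|data] = α_{C}/Σα = 10.86/126.44 = 0.0859.

0.0859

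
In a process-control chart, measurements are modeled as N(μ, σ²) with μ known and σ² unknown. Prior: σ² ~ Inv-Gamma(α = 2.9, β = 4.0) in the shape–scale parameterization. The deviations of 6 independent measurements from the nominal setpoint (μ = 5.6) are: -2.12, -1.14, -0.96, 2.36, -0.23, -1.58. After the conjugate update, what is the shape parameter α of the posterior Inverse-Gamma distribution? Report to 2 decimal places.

With known mean μ and an Inverse-Gamma(α, β) prior on σ², the Normal likelihood is conjugate: posterior is Inv-Gamma(α + n/2, β + Σ(xᵢ−μ)²/2).
Σ(xᵢ−μ)² = (-2.12)² + (-1.14)² + (-0.96)² + (2.36)² + (-0.23)² + (-1.58)² = 14.8345.
Posterior: Inv-Gamma(2.9 + 6/2, 4.0 + 14.8345/2) = Inv-Gamma(5.90, 11.41725).
Posterior α = 5.90.

5.90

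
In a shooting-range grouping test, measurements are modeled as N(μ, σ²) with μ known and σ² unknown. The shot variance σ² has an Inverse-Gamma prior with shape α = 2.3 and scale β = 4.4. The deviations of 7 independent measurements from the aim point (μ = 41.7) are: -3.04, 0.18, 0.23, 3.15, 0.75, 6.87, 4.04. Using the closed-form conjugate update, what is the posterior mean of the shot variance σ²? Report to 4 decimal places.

9.5969

With known mean μ and an Inverse-Gamma(α, β) prior on σ², the Normal likelihood is conjugate: posterior is Inv-Gamma(α + n/2, β + Σ(xᵢ−μ)²/2).
Σ(xᵢ−μ)² = (-3.04)² + (0.18)² + (0.23)² + (3.15)² + (0.75)² + (6.87)² + (4.04)² = 83.3304.
Posterior: Inv-Gamma(2.3 + 7/2, 4.4 + 83.3304/2) = Inv-Gamma(5.80, 46.06520).
E[σ²|data] = β/(α−1) = 46.06520/4.80 = 9.5969.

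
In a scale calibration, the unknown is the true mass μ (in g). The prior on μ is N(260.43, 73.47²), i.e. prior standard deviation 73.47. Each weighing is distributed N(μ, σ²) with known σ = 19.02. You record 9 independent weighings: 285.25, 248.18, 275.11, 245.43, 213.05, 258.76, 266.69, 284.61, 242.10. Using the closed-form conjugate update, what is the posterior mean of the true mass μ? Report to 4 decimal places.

For Normal data with known variance σ², a Normal(μ₀, σ₀²) prior on μ is conjugate. Posterior precision = 1/σ₀² + n/σ²; posterior mean is the precision-weighted average of μ₀ and x̄.
Σxᵢ = 285.25 + 248.18 + 275.11 + 245.43 + 213.05 + 258.76 + 266.69 + 284.61 + 242.10 = 2319.18, so n·x̄ = 2319.18.
σ₀² = 73.47² = 5397.8409, σ² = 19.02² = 361.7604; σ² + n·σ₀² = 361.7604 + 9·5397.8409 = 48942.3285.
Posterior mean = (μ₀/σ₀² + n·x̄/σ²)/(1/σ₀² + n/σ²) = (σ²·μ₀ + σ₀²·n·x̄)/(σ² + n·σ₀²) = (361.7604·260.43 + 5397.8409·2319.18)/48942.3285 = 12612777.919434/48942.3285 = 257.7069.

257.7069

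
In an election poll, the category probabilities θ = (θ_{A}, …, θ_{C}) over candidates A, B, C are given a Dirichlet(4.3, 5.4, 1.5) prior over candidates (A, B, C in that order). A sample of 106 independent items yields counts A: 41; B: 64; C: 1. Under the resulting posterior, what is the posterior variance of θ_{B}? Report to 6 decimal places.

0.002043

The Dirichlet prior is conjugate to the Multinomial likelihood: each posterior αⱼ = prior αⱼ + observed count nⱼ.
Posterior concentration: (45.3, 69.4, 2.5), total = 117.2.
Var[θ_j] = α_j(Σα−α_j)/((Σα)²(Σα+1)) = 69.4·47.8/(117.2²·118.2) = 0.002043.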